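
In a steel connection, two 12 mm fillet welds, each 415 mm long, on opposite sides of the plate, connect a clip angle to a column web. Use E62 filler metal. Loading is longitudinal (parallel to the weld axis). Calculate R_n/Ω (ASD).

R_n/Ω ≈ 1310 kN

E62XX → F_EXX = 620 MPa.
Effective throat t_e = 0.707 × 12 = 8.484 mm.
Total length L = 830 mm; A_we = 8.484 × 830 = 7042 mm².
F_nw = 0.6 F_EXX = 0.6 × 620 = 372 MPa.
R_n = 372 × 7042 × 10⁻³ = 2620 kN; R_n/Ω = 2620/2.0 = 1310 kN.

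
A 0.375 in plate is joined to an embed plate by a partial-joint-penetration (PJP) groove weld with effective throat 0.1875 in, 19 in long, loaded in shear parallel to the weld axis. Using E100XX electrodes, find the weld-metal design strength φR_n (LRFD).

φR_n ≈ 160 kip

E100XX → F_EXX = 100 ksi.
Effective throat (given) t_e = 0.1875 in.
A_we = 0.1875 × 19 = 3.562 in².
F_nw = 0.6 F_EXX = 60 ksi.
φR_n = 0.75 × 60 × 3.562 = 160.3 kip.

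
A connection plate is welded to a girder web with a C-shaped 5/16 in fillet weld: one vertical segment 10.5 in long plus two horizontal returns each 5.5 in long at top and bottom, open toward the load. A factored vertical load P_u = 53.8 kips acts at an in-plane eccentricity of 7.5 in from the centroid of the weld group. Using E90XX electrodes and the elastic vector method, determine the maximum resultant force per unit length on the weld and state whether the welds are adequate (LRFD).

E90XX → F_EXX = 90 ksi.
Total weld length L_w = 21.5 in. Treat welds as unit-width lines.
Centroid: x̄ = 2×5.5×2.75 / 21.5 = 1.407 in from the vertical weld.
Polar moment about centroid: J = I_x + I_y = [10.5³/12 + 2×5.5×5.25²] + [10.5×1.407² + 2(5.5³/12 + 5.5×1.343²)] = 468 in³.
Direct shear f_v = P/L_w = 53.8 / 21.5 = 2.502 kip/in (vertical).
Torsion M = P·e = 53.8 × 7.5 = 403.5 kip·in.
Critical point at (x, y) = (4.093, 5.25) from centroid. f_tx = M·y/J = 4.526 kip/in; f_ty = M·x/J = 3.529 kip/in.
Resultant f_max = √[f_tx² + (f_v + f_ty)²] = √[4.526² + (2.502 + 3.529)²] = 7.541 kip/in.
Capacity per unit length: φr_n = 0.75 × 0.6 × 90 × (0.707 × 0.3125) = 8.948 kip/in.
7.541 ≤ 8.948 → adequate.

f_max ≈ 7.54 kip/in; adequate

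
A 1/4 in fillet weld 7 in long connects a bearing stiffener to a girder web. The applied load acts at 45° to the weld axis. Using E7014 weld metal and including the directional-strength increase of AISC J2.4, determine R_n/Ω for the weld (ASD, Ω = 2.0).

R_n/Ω ≈ 33.7 kips

E70XX → F_EXX = 70 ksi.
t_e = 0.707 × 0.25 = 0.1767 in; A_we = 0.1767 × 7 = 1.237 in².
Directional factor: 1.0 + 0.5 sin^1.5(45°) = 1.297.
F_nw = 0.6 × 70 × 1.297 = 54.49 ksi.
R_n/Ω = (54.49 × 1.237) / 2.0 = 33.71 kips.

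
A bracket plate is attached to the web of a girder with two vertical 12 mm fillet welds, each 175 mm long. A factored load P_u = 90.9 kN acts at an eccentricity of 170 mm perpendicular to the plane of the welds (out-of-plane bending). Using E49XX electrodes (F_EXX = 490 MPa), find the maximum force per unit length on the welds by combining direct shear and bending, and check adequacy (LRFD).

f_max ≈ 1540 N/mm; adequate

L_w = 2 × 175 = 350 mm; section modulus (unit throat) S = 2 × L²/6 = 10210 mm².
Direct shear f_v = P/L_w = 90.9×10³/350 = 259.7 N/mm.
Moment M = P × e = 90.9×10³ × 170 = 15453000 N·mm; bending f_b = M/S = 1514 N/mm.
f_max = √(f_v² + f_b²) = √(259.7² + 1514²) = 1536 N/mm.
φr_n = 0.75 × 0.6 × 490 × (0.707 × 12) = 1871 N/mm → adequate.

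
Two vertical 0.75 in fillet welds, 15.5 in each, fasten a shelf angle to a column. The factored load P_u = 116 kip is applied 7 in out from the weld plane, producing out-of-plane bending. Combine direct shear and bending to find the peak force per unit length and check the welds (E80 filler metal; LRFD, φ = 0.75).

E80XX → F_EXX = 80 ksi.
L_w = 2 × 15.5 = 31 in; section modulus (unit throat) S = 2 × L²/6 = 80.08 in².
Direct shear f_v = P/L_w = 116/31 = 3.742 kip/in.
Moment M = P × e = 116 × 7 = 812 kip·in; bending f_b = M/S = 10.14 kip/in.
f_max = √(f_v² + f_b²) = √(3.742² + 10.14²) = 10.81 kip/in.
φr_n = 0.75 × 0.6 × 80 × (0.707 × 0.75) = 19.09 kip/in → adequate.

f_max ≈ 10.8 kip/in; adequate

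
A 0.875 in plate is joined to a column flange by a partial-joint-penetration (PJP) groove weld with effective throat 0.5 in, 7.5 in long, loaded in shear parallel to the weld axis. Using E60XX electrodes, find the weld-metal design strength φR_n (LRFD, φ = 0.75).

E60XX → F_EXX = 60 ksi.
Effective throat (given) t_e = 0.5 in.
A_we = 0.5 × 7.5 = 3.75 in².
F_nw = 0.6 F_EXX = 36 ksi.
φR_n = 0.75 × 36 × 3.75 = 101.2 kips.

φR_n ≈ 101 kips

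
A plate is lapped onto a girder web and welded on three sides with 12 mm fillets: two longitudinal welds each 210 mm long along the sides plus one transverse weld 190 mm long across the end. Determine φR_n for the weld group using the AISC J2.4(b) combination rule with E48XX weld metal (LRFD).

φR_n ≈ 1180 kN

E48XX → F_EXX = 480 MPa.
t_e = 0.707 × 12 = 8.484 mm.
R_nwl = 0.6 × 480 × 8.484 × 420 × 10⁻³ = 1026 kN (longitudinal, 2 welds).
R_nwt = 0.6 × 480 × 8.484 × 190 × 10⁻³ = 464.2 kN (transverse, base value).
(i) R_nwl + R_nwt = 1490 kN; (ii) 0.85 R_nwl + 1.5 R_nwt = 1569 kN.
R_n = max = 1569 kN [governs: (ii)]; φR_n = 1176 kN.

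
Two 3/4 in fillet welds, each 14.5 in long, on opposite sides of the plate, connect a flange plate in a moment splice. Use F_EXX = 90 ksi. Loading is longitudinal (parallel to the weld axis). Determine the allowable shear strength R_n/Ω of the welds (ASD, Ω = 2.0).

R_n/Ω ≈ 415 kip

Effective throat t_e = 0.707 × 0.75 = 0.5302 in.
Total length L = 29 in; A_we = 0.5302 × 29 = 15.38 in².
F_nw = 0.6 F_EXX = 0.6 × 90 = 54 ksi.
R_n = 54 × 15.38 = 830.4 kip; R_n/Ω = 830.4/2.0 = 415.2 kip.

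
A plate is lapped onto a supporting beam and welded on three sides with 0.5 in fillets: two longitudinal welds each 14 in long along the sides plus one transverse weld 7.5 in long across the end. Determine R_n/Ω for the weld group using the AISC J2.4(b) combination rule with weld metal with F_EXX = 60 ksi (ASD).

R_n/Ω ≈ 226 kip

t_e = 0.707 × 0.5 = 0.3535 in.
R_nwl = 0.6 × 60 × 0.3535 × 28 = 356.3 kip (longitudinal, 2 welds).
R_nwt = 0.6 × 60 × 0.3535 × 7.5 = 95.44 kip (transverse, base value).
(i) R_nwl + R_nwt = 451.8 kip; (ii) 0.85 R_nwl + 1.5 R_nwt = 446 kip.
R_n = max = 451.8 kip [governs: (i)]; R_n/Ω = 225.9 kip.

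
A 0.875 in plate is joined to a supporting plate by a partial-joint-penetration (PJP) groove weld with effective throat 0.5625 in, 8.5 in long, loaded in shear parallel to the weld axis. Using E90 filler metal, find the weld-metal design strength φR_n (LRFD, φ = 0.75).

φR_n ≈ 194 kip

E90XX → F_EXX = 90 ksi.
Effective throat (given) t_e = 0.5625 in.
A_we = 0.5625 × 8.5 = 4.781 in².
F_nw = 0.6 F_EXX = 54 ksi.
φR_n = 0.75 × 54 × 4.781 = 193.6 kip.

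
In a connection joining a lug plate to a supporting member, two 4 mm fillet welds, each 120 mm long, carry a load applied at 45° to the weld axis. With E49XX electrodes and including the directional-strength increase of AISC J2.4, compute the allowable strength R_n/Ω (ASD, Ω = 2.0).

E49XX → F_EXX = 490 MPa.
t_e = 0.707 × 4 = 2.828 mm; A_we = 2.828 × 240 = 678.7 mm².
Directional factor: 1.0 + 0.5 sin^1.5(45°) = 1.297.
F_nw = 0.6 × 490 × 1.297 = 381.4 MPa.
R_n/Ω = (381.4 × 678.7) / 2.0 × 10⁻³ = 129.4 kN.

R_n/Ω ≈ 129 kN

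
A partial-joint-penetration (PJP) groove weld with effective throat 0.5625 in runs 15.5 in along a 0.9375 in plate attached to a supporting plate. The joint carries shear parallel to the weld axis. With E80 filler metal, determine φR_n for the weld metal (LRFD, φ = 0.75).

φR_n ≈ 314 kip

E80XX → F_EXX = 80 ksi.
Effective throat (given) t_e = 0.5625 in.
A_we = 0.5625 × 15.5 = 8.719 in².
F_nw = 0.6 F_EXX = 48 ksi.
φR_n = 0.75 × 48 × 8.719 = 313.9 kip.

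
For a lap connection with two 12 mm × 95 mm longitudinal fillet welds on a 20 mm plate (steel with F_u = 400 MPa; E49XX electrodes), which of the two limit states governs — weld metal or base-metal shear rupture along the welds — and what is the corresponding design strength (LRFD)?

φR_n ≈ 355 kN (weld metal governs)

E49XX → F_EXX = 490 MPa.
t_e = 0.707 × 12 = 8.484 mm; L = 190 mm.
Weld metal: φR_n = 0.75 × 0.6 × 490 × 8.484 × 190 × 10⁻³ = 355.4 kN.
Base metal (shear rupture): φR_n = 0.75 × 0.6 × 400 × 20 × 190 × 10⁻³ = 684 kN.
Governing: weld metal.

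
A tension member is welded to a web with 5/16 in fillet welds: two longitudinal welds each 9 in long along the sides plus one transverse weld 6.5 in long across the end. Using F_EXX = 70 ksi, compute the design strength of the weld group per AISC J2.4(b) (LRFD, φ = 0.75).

φR_n ≈ 174 kips

t_e = 0.707 × 0.3125 = 0.2209 in.
R_nwl = 0.6 × 70 × 0.2209 × 18 = 167 kips (longitudinal, 2 welds).
R_nwt = 0.6 × 70 × 0.2209 × 6.5 = 60.32 kips (transverse, base value).
(i) R_nwl + R_nwt = 227.3 kips; (ii) 0.85 R_nwl + 1.5 R_nwt = 232.4 kips.
R_n = max = 232.4 kips [governs: (ii)]; φR_n = 174.3 kips.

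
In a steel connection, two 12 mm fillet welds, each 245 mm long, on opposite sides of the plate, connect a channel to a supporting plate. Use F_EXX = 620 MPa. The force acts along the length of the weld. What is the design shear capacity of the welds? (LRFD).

φR_n ≈ 1160 kN

Effective throat t_e = 0.707 × 12 = 8.484 mm.
Total length L = 490 mm; A_we = 8.484 × 490 = 4157 mm².
F_nw = 0.6 F_EXX = 0.6 × 620 = 372 MPa.
φR_n = 0.75 × 372 × 4157 × 10⁻³ = 1160 kN.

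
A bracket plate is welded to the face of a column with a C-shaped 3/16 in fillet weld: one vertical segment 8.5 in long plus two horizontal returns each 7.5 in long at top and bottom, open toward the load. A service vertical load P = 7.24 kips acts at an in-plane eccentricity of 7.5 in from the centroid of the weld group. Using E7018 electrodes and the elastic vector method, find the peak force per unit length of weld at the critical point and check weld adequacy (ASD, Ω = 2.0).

E70XX → F_EXX = 70 ksi.
Total weld length L_w = 23.5 in. Treat welds as unit-width lines.
Centroid: x̄ = 2×7.5×3.75 / 23.5 = 2.394 in from the vertical weld.
Polar moment about centroid: J = I_x + I_y = [8.5³/12 + 2×7.5×4.25²] + [8.5×2.394² + 2(7.5³/12 + 7.5×1.356²)] = 468.7 in³.
Direct shear f_v = P/L_w = 7.24 / 23.5 = 0.3081 kip/in (vertical).
Torsion M = P·e = 7.24 × 7.5 = 54.3 kip·in.
Critical point at (x, y) = (5.106, 4.25) from centroid. f_tx = M·y/J = 0.4923 kip/in; f_ty = M·x/J = 0.5916 kip/in.
Resultant f_max = √[f_tx² + (f_v + f_ty)²] = √[0.4923² + (0.3081 + 0.5916)²] = 1.026 kip/in.
Capacity per unit length: r_n/Ω = (1/2.0) × 0.6 × 70 × (0.707 × 0.1875) = 2.784 kip/in.
1.026 ≤ 2.784 → adequate.

f_max ≈ 1.03 kip/in; adequate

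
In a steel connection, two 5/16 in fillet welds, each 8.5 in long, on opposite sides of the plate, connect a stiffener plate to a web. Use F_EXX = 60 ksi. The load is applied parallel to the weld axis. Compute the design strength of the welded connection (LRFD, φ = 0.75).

φR_n ≈ 101 kip

Effective throat t_e = 0.707 × 0.3125 = 0.2209 in.
Total length L = 17 in; A_we = 0.2209 × 17 = 3.756 in².
F_nw = 0.6 F_EXX = 0.6 × 60 = 36 ksi.
φR_n = 0.75 × 36 × 3.756 = 101.4 kip.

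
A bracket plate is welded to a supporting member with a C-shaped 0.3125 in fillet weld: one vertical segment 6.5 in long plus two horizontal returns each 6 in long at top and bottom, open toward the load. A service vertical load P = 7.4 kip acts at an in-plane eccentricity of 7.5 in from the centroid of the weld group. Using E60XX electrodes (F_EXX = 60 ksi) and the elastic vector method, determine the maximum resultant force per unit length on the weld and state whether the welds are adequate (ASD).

Total weld length L_w = 18.5 in. Treat welds as unit-width lines.
Centroid: x̄ = 2×6×3 / 18.5 = 1.946 in from the vertical weld.
Polar moment about centroid: J = I_x + I_y = [6.5³/12 + 2×6×3.25²] + [6.5×1.946² + 2(6³/12 + 6×1.054²)] = 223.6 in³.
Direct shear f_v = P/L_w = 7.4 / 18.5 = 0.4 kip/in (vertical).
Torsion M = P·e = 7.4 × 7.5 = 55.5 kip·in.
Critical point at (x, y) = (4.054, 3.25) from centroid. f_tx = M·y/J = 0.8068 kip/in; f_ty = M·x/J = 1.006 kip/in.
Resultant f_max = √[f_tx² + (f_v + f_ty)²] = √[0.8068² + (0.4 + 1.006)²] = 1.621 kip/in.
Capacity per unit length: r_n/Ω = (1/2.0) × 0.6 × 60 × (0.707 × 0.3125) = 3.977 kip/in.
1.621 ≤ 3.977 → adequate.

f_max ≈ 1.62 kip/in; adequate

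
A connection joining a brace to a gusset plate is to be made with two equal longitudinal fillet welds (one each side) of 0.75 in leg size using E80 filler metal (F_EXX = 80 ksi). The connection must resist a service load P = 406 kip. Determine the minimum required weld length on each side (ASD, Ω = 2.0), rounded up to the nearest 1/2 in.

Throat t_e = 0.707 × 0.75 = 0.5302 in.
r_n/Ω = (0.6 × 80 × 0.5302) / 2.0 = 12.73 kip/in.
L_req = P / (r_n/Ω) = 406 / 12.73 = 31.9 in total.
Per side: 31.9 / 2 = 15.95 in.
Round up → use L = 16 in on each side.

L = 16 in on each side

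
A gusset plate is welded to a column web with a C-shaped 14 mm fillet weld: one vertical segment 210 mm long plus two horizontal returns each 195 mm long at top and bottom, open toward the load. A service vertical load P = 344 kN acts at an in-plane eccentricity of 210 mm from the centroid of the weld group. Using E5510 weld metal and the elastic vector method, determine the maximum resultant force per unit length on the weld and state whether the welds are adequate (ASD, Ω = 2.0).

f_max ≈ 2080 N/mm; NOT adequate

E55XX → F_EXX = 550 MPa.
Total weld length L_w = 600 mm. Treat welds as unit-width lines.
Centroid: x̄ = 2×195×97.5 / 600 = 63.38 mm from the vertical weld.
Polar moment about centroid: J = I_x + I_y = [210³/12 + 2×195×105²] + [210×63.38² + 2(195³/12 + 195×34.12²)] = 7605000 mm³.
Direct shear f_v = P/L_w = 344×10³ / 600 = 573.3 N/mm (vertical).
Torsion M = P·e = 344×10³ × 210 = 72240000 N·mm.
Critical point at (x, y) = (131.6, 105) from centroid. f_tx = M·y/J = 997.4 N/mm; f_ty = M·x/J = 1250 N/mm.
Resultant f_max = √[f_tx² + (f_v + f_ty)²] = √[997.4² + (573.3 + 1250)²] = 2079 N/mm.
Capacity per unit length: r_n/Ω = (1/2.0) × 0.6 × 550 × (0.707 × 14) = 1633 N/mm.
2079 > 1633 → NOT adequate.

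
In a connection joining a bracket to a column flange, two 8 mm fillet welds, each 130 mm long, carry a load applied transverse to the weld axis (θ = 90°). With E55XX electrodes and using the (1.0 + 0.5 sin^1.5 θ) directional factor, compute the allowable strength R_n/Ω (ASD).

R_n/Ω ≈ 364 kN

E55XX → F_EXX = 550 MPa.
t_e = 0.707 × 8 = 5.656 mm; A_we = 5.656 × 260 = 1471 mm².
Directional factor: 1.0 + 0.5 sin^1.5(90°) = 1.5.
F_nw = 0.6 × 550 × 1.5 = 495 MPa.
R_n/Ω = (495 × 1471) / 2.0 × 10⁻³ = 364 kN.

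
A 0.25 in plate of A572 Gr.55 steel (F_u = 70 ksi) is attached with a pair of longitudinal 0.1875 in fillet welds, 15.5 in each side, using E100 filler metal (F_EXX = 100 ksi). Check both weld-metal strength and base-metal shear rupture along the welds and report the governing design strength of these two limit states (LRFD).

φR_n ≈ 185 kips (weld metal governs)

t_e = 0.707 × 0.1875 = 0.1326 in; L = 31 in.
Weld metal: φR_n = 0.75 × 0.6 × 100 × 0.1326 × 31 = 184.9 kips.
Base metal (shear rupture): φR_n = 0.75 × 0.6 × 70 × 0.25 × 31 = 244.1 kips.
Governing: weld metal.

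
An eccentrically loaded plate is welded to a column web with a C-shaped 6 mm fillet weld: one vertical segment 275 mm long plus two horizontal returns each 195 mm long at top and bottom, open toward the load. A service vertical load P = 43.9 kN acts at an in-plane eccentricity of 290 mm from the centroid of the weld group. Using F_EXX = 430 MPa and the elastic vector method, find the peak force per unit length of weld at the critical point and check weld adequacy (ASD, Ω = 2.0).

Total weld length L_w = 665 mm. Treat welds as unit-width lines.
Centroid: x̄ = 2×195×97.5 / 665 = 57.18 mm from the vertical weld.
Polar moment about centroid: J = I_x + I_y = [275³/12 + 2×195×137.5²] + [275×57.18² + 2(195³/12 + 195×40.32²)] = 11880000 mm³.
Direct shear f_v = P/L_w = 43.9×10³ / 665 = 66.02 N/mm (vertical).
Torsion M = P·e = 43.9×10³ × 290 = 12731000 N·mm.
Critical point at (x, y) = (137.8, 137.5) from centroid. f_tx = M·y/J = 147.4 N/mm; f_ty = M·x/J = 147.7 N/mm.
Resultant f_max = √[f_tx² + (f_v + f_ty)²] = √[147.4² + (66.02 + 147.7)²] = 259.7 N/mm.
Capacity per unit length: r_n/Ω = (1/2.0) × 0.6 × 430 × (0.707 × 6) = 547.2 N/mm.
259.7 ≤ 547.2 → adequate.

f_max ≈ 260 N/mm; adequate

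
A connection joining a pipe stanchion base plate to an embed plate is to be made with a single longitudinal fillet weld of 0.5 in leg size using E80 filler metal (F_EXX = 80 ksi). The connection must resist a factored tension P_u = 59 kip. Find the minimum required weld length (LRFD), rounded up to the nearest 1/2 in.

L = 5 in

Throat t_e = 0.707 × 0.5 = 0.3535 in.
φr_n = 0.75 × 0.6 × 80 × 0.3535 = 12.73 kip/in.
L_req = P_u / φr_n = 59 / 12.73 = 4.636 in total.
Round up → use L = 5 in.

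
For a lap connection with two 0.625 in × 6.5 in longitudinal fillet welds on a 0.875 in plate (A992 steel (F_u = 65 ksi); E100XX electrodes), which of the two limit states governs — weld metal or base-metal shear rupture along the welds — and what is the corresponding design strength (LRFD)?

φR_n ≈ 258 kips (weld metal governs)

E100XX → F_EXX = 100 ksi.
t_e = 0.707 × 0.625 = 0.4419 in; L = 13 in.
Weld metal: φR_n = 0.75 × 0.6 × 100 × 0.4419 × 13 = 258.5 kips.
Base metal (shear rupture): φR_n = 0.75 × 0.6 × 65 × 0.875 × 13 = 332.7 kips.
Governing: weld metal.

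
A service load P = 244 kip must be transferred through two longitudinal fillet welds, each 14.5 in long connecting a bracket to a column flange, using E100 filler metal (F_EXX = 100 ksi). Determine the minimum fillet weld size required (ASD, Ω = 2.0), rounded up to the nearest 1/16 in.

Total weld length L = 29 in.
Required throat t_e = P × Ω / (0.6 F_EXX × L) = 244 × 2.0 / (0.6 × 100 × 29) = 0.2805 in.
Required leg w = t_e / 0.707 = 0.3967 in → use 7/16 in.

w = 7/16 in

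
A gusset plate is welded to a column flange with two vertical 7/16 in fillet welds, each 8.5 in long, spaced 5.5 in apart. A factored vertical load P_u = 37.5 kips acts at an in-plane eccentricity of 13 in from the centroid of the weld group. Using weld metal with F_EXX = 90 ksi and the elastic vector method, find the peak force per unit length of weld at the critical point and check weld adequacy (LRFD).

Total weld length L_w = 17 in. Treat welds as unit-width lines.
Polar moment about centroid: J = 2[d³/12 + d(b/2)²] = 2[8.5³/12 + 8.5×2.75²] = 230.9 in³.
Direct shear f_v = P/L_w = 37.5 / 17 = 2.206 kip/in (vertical).
Torsion M = P·e = 37.5 × 13 = 487.5 kip·in.
Critical point at (x, y) = (2.75, 4.25) from centroid. f_tx = M·y/J = 8.972 kip/in; f_ty = M·x/J = 5.806 kip/in.
Resultant f_max = √[f_tx² + (f_v + f_ty)²] = √[8.972² + (2.206 + 5.806)²] = 12.03 kip/in.
Capacity per unit length: φr_n = 0.75 × 0.6 × 90 × (0.707 × 0.4375) = 12.53 kip/in.
12.03 ≤ 12.53 → adequate.

f_max ≈ 12 kip/in; adequate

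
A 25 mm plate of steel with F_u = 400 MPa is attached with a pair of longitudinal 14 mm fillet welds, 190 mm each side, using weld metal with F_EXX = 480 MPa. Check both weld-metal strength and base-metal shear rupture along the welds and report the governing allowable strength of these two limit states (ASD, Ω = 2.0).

t_e = 0.707 × 14 = 9.898 mm; L = 380 mm.
Weld metal: R_n/Ω = (1/2.0) × 0.6 × 480 × 9.898 × 380 × 10⁻³ = 541.6 kN.
Base metal (shear rupture): R_n/Ω = (1/2.0) × 0.6 × 400 × 25 × 380 × 10⁻³ = 1140 kN.
Governing: weld metal.

R_n/Ω ≈ 542 kN (weld metal governs)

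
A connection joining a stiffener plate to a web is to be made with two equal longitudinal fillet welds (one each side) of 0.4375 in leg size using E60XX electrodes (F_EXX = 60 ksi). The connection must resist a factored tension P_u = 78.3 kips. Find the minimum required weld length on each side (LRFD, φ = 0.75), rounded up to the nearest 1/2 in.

Throat t_e = 0.707 × 0.4375 = 0.3093 in.
φr_n = 0.75 × 0.6 × 60 × 0.3093 = 8.351 kips/in.
L_req = P_u / φr_n = 78.3 / 8.351 = 9.376 in total.
Per side: 9.376 / 2 = 4.688 in.
Round up → use L = 5 in on each side.

L = 5 in on each side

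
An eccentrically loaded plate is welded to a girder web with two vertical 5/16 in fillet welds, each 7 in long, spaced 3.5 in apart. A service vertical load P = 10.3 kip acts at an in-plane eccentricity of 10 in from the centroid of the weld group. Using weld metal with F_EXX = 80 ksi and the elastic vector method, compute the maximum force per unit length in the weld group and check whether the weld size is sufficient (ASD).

Total weld length L_w = 14 in. Treat welds as unit-width lines.
Polar moment about centroid: J = 2[d³/12 + d(b/2)²] = 2[7³/12 + 7×1.75²] = 100 in³.
Direct shear f_v = P/L_w = 10.3 / 14 = 0.7357 kip/in (vertical).
Torsion M = P·e = 10.3 × 10 = 103 kip·in.
Critical point at (x, y) = (1.75, 3.5) from centroid. f_tx = M·y/J = 3.603 kip/in; f_ty = M·x/J = 1.802 kip/in.
Resultant f_max = √[f_tx² + (f_v + f_ty)²] = √[3.603² + (0.7357 + 1.802)²] = 4.407 kip/in.
Capacity per unit length: r_n/Ω = (1/2.0) × 0.6 × 80 × (0.707 × 0.3125) = 5.302 kip/in.
4.407 ≤ 5.302 → adequate.

f_max ≈ 4.41 kip/in; adequate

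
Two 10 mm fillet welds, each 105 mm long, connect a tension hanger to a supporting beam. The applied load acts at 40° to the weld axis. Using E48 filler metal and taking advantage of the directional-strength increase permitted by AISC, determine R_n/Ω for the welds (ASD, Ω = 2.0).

R_n/Ω ≈ 269 kN

E48XX → F_EXX = 480 MPa.
t_e = 0.707 × 10 = 7.07 mm; A_we = 7.07 × 210 = 1485 mm².
Directional factor: 1.0 + 0.5 sin^1.5(40°) = 1.258.
F_nw = 0.6 × 480 × 1.258 = 362.2 MPa.
R_n/Ω = (362.2 × 1485) / 2.0 × 10⁻³ = 268.9 kN.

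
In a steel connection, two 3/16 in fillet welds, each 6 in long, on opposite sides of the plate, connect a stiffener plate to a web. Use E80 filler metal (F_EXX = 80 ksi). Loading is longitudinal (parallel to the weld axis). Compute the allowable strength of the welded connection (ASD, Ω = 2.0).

R_n/Ω ≈ 38.2 kips

Effective throat t_e = 0.707 × 0.1875 = 0.1326 in.
Total length L = 12 in; A_we = 0.1326 × 12 = 1.591 in².
F_nw = 0.6 F_EXX = 0.6 × 80 = 48 ksi.
R_n = 48 × 1.591 = 76.36 kips; R_n/Ω = 76.36/2.0 = 38.18 kips.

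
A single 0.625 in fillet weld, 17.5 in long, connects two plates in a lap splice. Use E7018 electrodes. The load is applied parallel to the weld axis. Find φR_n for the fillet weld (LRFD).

E70XX → F_EXX = 70 ksi.
Effective throat t_e = 0.707 × 0.625 = 0.4419 in.
Total length L = 17.5 in; A_we = 0.4419 × 17.5 = 7.733 in².
F_nw = 0.6 F_EXX = 0.6 × 70 = 42 ksi.
φR_n = 0.75 × 42 × 7.733 = 243.6 kips.

φR_n ≈ 244 kips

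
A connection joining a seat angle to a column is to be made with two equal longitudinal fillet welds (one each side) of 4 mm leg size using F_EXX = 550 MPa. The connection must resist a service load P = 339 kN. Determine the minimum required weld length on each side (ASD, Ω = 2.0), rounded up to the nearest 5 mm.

L = 365 mm on each side

Throat t_e = 0.707 × 4 = 2.828 mm.
r_n/Ω = (0.6 × 550 × 2.828) / 2.0 = 466.6 N/mm = 0.4666 kN/mm.
L_req = P / (r_n/Ω) = 339 / 0.4666 = 726.5 mm total.
Per side: 726.5 / 2 = 363.3 mm.
Round up → use L = 365 mm on each side.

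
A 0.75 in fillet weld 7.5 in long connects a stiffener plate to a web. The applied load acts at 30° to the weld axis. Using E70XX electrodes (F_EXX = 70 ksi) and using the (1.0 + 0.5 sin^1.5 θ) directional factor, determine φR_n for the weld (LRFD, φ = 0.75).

t_e = 0.707 × 0.75 = 0.5302 in; A_we = 0.5302 × 7.5 = 3.977 in².
Directional factor: 1.0 + 0.5 sin^1.5(30°) = 1.177.
F_nw = 0.6 × 70 × 1.177 = 49.42 ksi.
φR_n = 0.75 × 49.42 × 3.977 = 147.4 kip.

φR_n ≈ 147 kip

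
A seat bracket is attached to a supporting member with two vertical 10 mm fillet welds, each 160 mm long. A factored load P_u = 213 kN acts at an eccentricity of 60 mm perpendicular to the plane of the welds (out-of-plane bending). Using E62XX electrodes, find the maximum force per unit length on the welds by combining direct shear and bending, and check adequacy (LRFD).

E62XX → F_EXX = 620 MPa.
L_w = 2 × 160 = 320 mm; section modulus (unit throat) S = 2 × L²/6 = 8533 mm².
Direct shear f_v = P/L_w = 213×10³/320 = 665.6 N/mm.
Moment M = P × e = 213×10³ × 60 = 12780000 N·mm; bending f_b = M/S = 1498 N/mm.
f_max = √(f_v² + f_b²) = √(665.6² + 1498²) = 1639 N/mm.
φr_n = 0.75 × 0.6 × 620 × (0.707 × 10) = 1973 N/mm → adequate.

f_max ≈ 1640 N/mm; adequate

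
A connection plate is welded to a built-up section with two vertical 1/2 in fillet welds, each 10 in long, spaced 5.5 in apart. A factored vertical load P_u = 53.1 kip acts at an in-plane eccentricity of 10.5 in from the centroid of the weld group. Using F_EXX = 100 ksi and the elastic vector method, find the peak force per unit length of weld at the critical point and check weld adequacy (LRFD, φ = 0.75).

Total weld length L_w = 20 in. Treat welds as unit-width lines.
Polar moment about centroid: J = 2[d³/12 + d(b/2)²] = 2[10³/12 + 10×2.75²] = 317.9 in³.
Direct shear f_v = P/L_w = 53.1 / 20 = 2.655 kip/in (vertical).
Torsion M = P·e = 53.1 × 10.5 = 557.55 kip·in.
Critical point at (x, y) = (2.75, 5) from centroid. f_tx = M·y/J = 8.769 kip/in; f_ty = M·x/J = 4.823 kip/in.
Resultant f_max = √[f_tx² + (f_v + f_ty)²] = √[8.769² + (2.655 + 4.823)²] = 11.52 kip/in.
Capacity per unit length: φr_n = 0.75 × 0.6 × 100 × (0.707 × 0.5) = 15.91 kip/in.
11.52 ≤ 15.91 → adequate.

f_max ≈ 11.5 kip/in; adequate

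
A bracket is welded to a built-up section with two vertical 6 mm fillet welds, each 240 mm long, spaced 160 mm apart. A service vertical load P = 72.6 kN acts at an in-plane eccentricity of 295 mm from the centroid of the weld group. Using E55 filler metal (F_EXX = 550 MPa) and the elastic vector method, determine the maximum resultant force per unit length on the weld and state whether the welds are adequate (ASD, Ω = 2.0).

f_max ≈ 670 N/mm; adequate

Total weld length L_w = 480 mm. Treat welds as unit-width lines.
Polar moment about centroid: J = 2[d³/12 + d(b/2)²] = 2[240³/12 + 240×80²] = 5376000 mm³.
Direct shear f_v = P/L_w = 72.6×10³ / 480 = 151.2 N/mm (vertical).
Torsion M = P·e = 72.6×10³ × 295 = 21417000 N·mm.
Critical point at (x, y) = (80, 120) from centroid. f_tx = M·y/J = 478.1 N/mm; f_ty = M·x/J = 318.7 N/mm.
Resultant f_max = √[f_tx² + (f_v + f_ty)²] = √[478.1² + (151.2 + 318.7)²] = 670.4 N/mm.
Capacity per unit length: r_n/Ω = (1/2.0) × 0.6 × 550 × (0.707 × 6) = 699.9 N/mm.
670.4 ≤ 699.9 → adequate.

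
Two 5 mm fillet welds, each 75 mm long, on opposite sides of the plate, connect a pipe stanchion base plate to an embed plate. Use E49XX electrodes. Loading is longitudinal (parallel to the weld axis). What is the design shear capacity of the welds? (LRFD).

φR_n ≈ 117 kN

E49XX → F_EXX = 490 MPa.
Effective throat t_e = 0.707 × 5 = 3.535 mm.
Total length L = 150 mm; A_we = 3.535 × 150 = 530.2 mm².
F_nw = 0.6 F_EXX = 0.6 × 490 = 294 MPa.
φR_n = 0.75 × 294 × 530.2 × 10⁻³ = 116.9 kN.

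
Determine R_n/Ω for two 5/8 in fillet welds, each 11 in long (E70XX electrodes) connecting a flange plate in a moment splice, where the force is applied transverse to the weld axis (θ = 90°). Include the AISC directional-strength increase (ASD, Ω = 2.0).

R_n/Ω ≈ 306 kip

E70XX → F_EXX = 70 ksi.
t_e = 0.707 × 0.625 = 0.4419 in; A_we = 0.4419 × 22 = 9.721 in².
Directional factor: 1.0 + 0.5 sin^1.5(90°) = 1.5.
F_nw = 0.6 × 70 × 1.5 = 63 ksi.
R_n/Ω = (63 × 9.721) / 2.0 = 306.2 kip.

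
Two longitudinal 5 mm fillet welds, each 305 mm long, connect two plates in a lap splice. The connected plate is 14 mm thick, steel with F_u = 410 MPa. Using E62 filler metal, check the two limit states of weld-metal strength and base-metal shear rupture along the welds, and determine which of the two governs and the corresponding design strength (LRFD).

φR_n ≈ 602 kN (weld metal governs)

E62XX → F_EXX = 620 MPa.
t_e = 0.707 × 5 = 3.535 mm; L = 610 mm.
Weld metal: φR_n = 0.75 × 0.6 × 620 × 3.535 × 610 × 10⁻³ = 601.6 kN.
Base metal (shear rupture): φR_n = 0.75 × 0.6 × 410 × 14 × 610 × 10⁻³ = 1576 kN.
Governing: weld metal.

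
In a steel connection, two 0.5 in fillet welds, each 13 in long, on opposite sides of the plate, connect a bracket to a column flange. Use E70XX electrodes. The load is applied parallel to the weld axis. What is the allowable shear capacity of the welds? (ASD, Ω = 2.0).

R_n/Ω ≈ 193 kips

E70XX → F_EXX = 70 ksi.
Effective throat t_e = 0.707 × 0.5 = 0.3535 in.
Total length L = 26 in; A_we = 0.3535 × 26 = 9.191 in².
F_nw = 0.6 F_EXX = 0.6 × 70 = 42 ksi.
R_n = 42 × 9.191 = 386 kips; R_n/Ω = 386/2.0 = 193 kips.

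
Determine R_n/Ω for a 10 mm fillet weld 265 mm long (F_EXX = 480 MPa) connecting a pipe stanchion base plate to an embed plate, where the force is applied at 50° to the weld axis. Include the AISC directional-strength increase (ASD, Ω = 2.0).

t_e = 0.707 × 10 = 7.07 mm; A_we = 7.07 × 265 = 1874 mm².
Directional factor: 1.0 + 0.5 sin^1.5(50°) = 1.335.
F_nw = 0.6 × 480 × 1.335 = 384.5 MPa.
R_n/Ω = (384.5 × 1874) / 2.0 × 10⁻³ = 360.2 kN.

R_n/Ω ≈ 360 kN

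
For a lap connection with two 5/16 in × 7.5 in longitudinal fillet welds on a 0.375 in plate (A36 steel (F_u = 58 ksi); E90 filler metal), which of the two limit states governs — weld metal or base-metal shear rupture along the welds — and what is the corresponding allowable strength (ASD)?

E90XX → F_EXX = 90 ksi.
t_e = 0.707 × 0.3125 = 0.2209 in; L = 15 in.
Weld metal: R_n/Ω = (1/2.0) × 0.6 × 90 × 0.2209 × 15 = 89.48 kips.
Base metal (shear rupture): R_n/Ω = (1/2.0) × 0.6 × 58 × 0.375 × 15 = 97.87 kips.
Governing: weld metal.

R_n/Ω ≈ 89.5 kips (weld metal governs)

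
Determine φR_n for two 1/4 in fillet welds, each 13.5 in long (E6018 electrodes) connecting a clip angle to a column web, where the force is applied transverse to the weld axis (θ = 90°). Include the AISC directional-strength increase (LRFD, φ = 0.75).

E60XX → F_EXX = 60 ksi.
t_e = 0.707 × 0.25 = 0.1767 in; A_we = 0.1767 × 27 = 4.772 in².
Directional factor: 1.0 + 0.5 sin^1.5(90°) = 1.5.
F_nw = 0.6 × 60 × 1.5 = 54 ksi.
φR_n = 0.75 × 54 × 4.772 = 193.3 kips.

φR_n ≈ 193 kips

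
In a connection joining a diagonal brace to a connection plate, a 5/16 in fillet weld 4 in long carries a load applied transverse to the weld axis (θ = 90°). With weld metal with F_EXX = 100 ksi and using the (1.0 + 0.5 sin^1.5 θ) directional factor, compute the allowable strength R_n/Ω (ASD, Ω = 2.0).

t_e = 0.707 × 0.3125 = 0.2209 in; A_we = 0.2209 × 4 = 0.8837 in².
Directional factor: 1.0 + 0.5 sin^1.5(90°) = 1.5.
F_nw = 0.6 × 100 × 1.5 = 90 ksi.
R_n/Ω = (90 × 0.8837) / 2.0 = 39.77 kip.

R_n/Ω ≈ 39.8 kip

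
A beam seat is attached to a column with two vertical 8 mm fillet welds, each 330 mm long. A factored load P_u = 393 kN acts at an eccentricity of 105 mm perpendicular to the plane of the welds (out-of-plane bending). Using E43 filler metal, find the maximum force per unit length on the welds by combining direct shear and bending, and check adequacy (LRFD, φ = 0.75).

f_max ≈ 1280 N/mm; NOT adequate

E43XX → F_EXX = 430 MPa.
L_w = 2 × 330 = 660 mm; section modulus (unit throat) S = 2 × L²/6 = 36300 mm².
Direct shear f_v = P/L_w = 393×10³/660 = 595.5 N/mm.
Moment M = P × e = 393×10³ × 105 = 41265000 N·mm; bending f_b = M/S = 1137 N/mm.
f_max = √(f_v² + f_b²) = √(595.5² + 1137²) = 1283 N/mm.
φr_n = 0.75 × 0.6 × 430 × (0.707 × 8) = 1094 N/mm → NOT adequate.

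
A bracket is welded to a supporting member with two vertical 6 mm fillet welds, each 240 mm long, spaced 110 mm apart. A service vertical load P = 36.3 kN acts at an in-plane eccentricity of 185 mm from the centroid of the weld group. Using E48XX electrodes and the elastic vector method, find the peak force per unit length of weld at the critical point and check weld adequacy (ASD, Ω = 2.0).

f_max ≈ 276 N/mm; adequate

E48XX → F_EXX = 480 MPa.
Total weld length L_w = 480 mm. Treat welds as unit-width lines.
Polar moment about centroid: J = 2[d³/12 + d(b/2)²] = 2[240³/12 + 240×55²] = 3756000 mm³.
Direct shear f_v = P/L_w = 36.3×10³ / 480 = 75.62 N/mm (vertical).
Torsion M = P·e = 36.3×10³ × 185 = 6715500 N·mm.
Critical point at (x, y) = (55, 120) from centroid. f_tx = M·y/J = 214.6 N/mm; f_ty = M·x/J = 98.34 N/mm.
Resultant f_max = √[f_tx² + (f_v + f_ty)²] = √[214.6² + (75.62 + 98.34)²] = 276.2 N/mm.
Capacity per unit length: r_n/Ω = (1/2.0) × 0.6 × 480 × (0.707 × 6) = 610.8 N/mm.
276.2 ≤ 610.8 → adequate.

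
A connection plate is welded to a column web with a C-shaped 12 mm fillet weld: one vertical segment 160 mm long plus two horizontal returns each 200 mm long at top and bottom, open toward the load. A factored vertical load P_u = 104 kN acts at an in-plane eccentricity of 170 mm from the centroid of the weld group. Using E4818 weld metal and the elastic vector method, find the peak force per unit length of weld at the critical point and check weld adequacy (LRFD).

E48XX → F_EXX = 480 MPa.
Total weld length L_w = 560 mm. Treat welds as unit-width lines.
Centroid: x̄ = 2×200×100 / 560 = 71.43 mm from the vertical weld.
Polar moment about centroid: J = I_x + I_y = [160³/12 + 2×200×80²] + [160×71.43² + 2(200³/12 + 200×28.57²)] = 5378000 mm³.
Direct shear f_v = P/L_w = 104×10³ / 560 = 185.7 N/mm (vertical).
Torsion M = P·e = 104×10³ × 170 = 17680000 N·mm.
Critical point at (x, y) = (128.6, 80) from centroid. f_tx = M·y/J = 263 N/mm; f_ty = M·x/J = 422.7 N/mm.
Resultant f_max = √[f_tx² + (f_v + f_ty)²] = √[263² + (185.7 + 422.7)²] = 662.8 N/mm.
Capacity per unit length: φr_n = 0.75 × 0.6 × 480 × (0.707 × 12) = 1833 N/mm.
662.8 ≤ 1833 → adequate.

f_max ≈ 663 N/mm; adequate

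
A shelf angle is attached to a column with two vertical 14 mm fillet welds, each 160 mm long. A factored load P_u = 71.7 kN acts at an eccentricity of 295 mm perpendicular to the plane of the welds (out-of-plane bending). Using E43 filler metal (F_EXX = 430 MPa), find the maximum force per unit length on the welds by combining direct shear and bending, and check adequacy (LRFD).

L_w = 2 × 160 = 320 mm; section modulus (unit throat) S = 2 × L²/6 = 8533 mm².
Direct shear f_v = P/L_w = 71.7×10³/320 = 224.1 N/mm.
Moment M = P × e = 71.7×10³ × 295 = 21152000 N·mm; bending f_b = M/S = 2479 N/mm.
f_max = √(f_v² + f_b²) = √(224.1² + 2479²) = 2489 N/mm.
φr_n = 0.75 × 0.6 × 430 × (0.707 × 14) = 1915 N/mm → NOT adequate.

f_max ≈ 2490 N/mm; NOT adequate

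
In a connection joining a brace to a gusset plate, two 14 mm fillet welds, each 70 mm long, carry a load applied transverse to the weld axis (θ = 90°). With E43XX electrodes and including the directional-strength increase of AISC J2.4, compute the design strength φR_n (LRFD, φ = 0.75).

E43XX → F_EXX = 430 MPa.
t_e = 0.707 × 14 = 9.898 mm; A_we = 9.898 × 140 = 1386 mm².
Directional factor: 1.0 + 0.5 sin^1.5(90°) = 1.5.
F_nw = 0.6 × 430 × 1.5 = 387 MPa.
φR_n = 0.75 × 387 × 1386 × 10⁻³ = 402.2 kN.

φR_n ≈ 402 kN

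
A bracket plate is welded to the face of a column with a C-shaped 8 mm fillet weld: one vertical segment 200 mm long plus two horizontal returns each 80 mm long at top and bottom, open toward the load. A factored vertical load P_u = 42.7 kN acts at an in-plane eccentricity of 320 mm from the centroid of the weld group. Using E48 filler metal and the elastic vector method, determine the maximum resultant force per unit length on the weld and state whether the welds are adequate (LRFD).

f_max ≈ 715 N/mm; adequate

E48XX → F_EXX = 480 MPa.
Total weld length L_w = 360 mm. Treat welds as unit-width lines.
Centroid: x̄ = 2×80×40 / 360 = 17.78 mm from the vertical weld.
Polar moment about centroid: J = I_x + I_y = [200³/12 + 2×80×100²] + [200×17.78² + 2(80³/12 + 80×22.22²)] = 2494000 mm³.
Direct shear f_v = P/L_w = 42.7×10³ / 360 = 118.6 N/mm (vertical).
Torsion M = P·e = 42.7×10³ × 320 = 13664000 N·mm.
Critical point at (x, y) = (62.22, 100) from centroid. f_tx = M·y/J = 547.8 N/mm; f_ty = M·x/J = 340.9 N/mm.
Resultant f_max = √[f_tx² + (f_v + f_ty)²] = √[547.8² + (118.6 + 340.9)²] = 715 N/mm.
Capacity per unit length: φr_n = 0.75 × 0.6 × 480 × (0.707 × 8) = 1222 N/mm.
715 ≤ 1222 → adequate.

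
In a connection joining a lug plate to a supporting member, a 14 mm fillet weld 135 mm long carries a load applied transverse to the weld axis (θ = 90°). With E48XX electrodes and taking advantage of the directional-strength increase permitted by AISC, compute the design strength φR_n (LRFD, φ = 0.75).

E48XX → F_EXX = 480 MPa.
t_e = 0.707 × 14 = 9.898 mm; A_we = 9.898 × 135 = 1336 mm².
Directional factor: 1.0 + 0.5 sin^1.5(90°) = 1.5.
F_nw = 0.6 × 480 × 1.5 = 432 MPa.
φR_n = 0.75 × 432 × 1336 × 10⁻³ = 432.9 kN.

φR_n ≈ 433 kN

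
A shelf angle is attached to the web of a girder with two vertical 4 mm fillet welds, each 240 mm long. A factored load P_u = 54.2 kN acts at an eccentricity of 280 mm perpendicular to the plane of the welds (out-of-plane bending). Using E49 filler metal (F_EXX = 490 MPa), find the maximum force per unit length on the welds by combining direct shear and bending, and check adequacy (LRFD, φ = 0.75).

L_w = 2 × 240 = 480 mm; section modulus (unit throat) S = 2 × L²/6 = 19200 mm².
Direct shear f_v = P/L_w = 54.2×10³/480 = 112.9 N/mm.
Moment M = P × e = 54.2×10³ × 280 = 15176000 N·mm; bending f_b = M/S = 790.4 N/mm.
f_max = √(f_v² + f_b²) = √(112.9² + 790.4²) = 798.4 N/mm.
φr_n = 0.75 × 0.6 × 490 × (0.707 × 4) = 623.6 N/mm → NOT adequate.

f_max ≈ 798 N/mm; NOT adequate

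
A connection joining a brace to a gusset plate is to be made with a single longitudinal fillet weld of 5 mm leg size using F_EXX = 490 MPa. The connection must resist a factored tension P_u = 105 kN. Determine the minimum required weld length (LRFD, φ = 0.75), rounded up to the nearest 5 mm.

L = 135 mm

Throat t_e = 0.707 × 5 = 3.535 mm.
φr_n = 0.75 × 0.6 × 490 × 3.535 × 10⁻³ = 0.7795 kN/mm.
L_req = P_u / φr_n = 105 / 0.7795 = 134.7 mm total.
Round up → use L = 135 mm.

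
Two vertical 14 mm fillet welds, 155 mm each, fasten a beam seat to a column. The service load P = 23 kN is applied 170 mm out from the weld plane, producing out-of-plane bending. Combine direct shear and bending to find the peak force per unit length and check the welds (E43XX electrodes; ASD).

f_max ≈ 494 N/mm; adequate

E43XX → F_EXX = 430 MPa.
L_w = 2 × 155 = 310 mm; section modulus (unit throat) S = 2 × L²/6 = 8008 mm².
Direct shear f_v = P/L_w = 23×10³/310 = 74.19 N/mm.
Moment M = P × e = 23×10³ × 170 = 3910000 N·mm; bending f_b = M/S = 488.2 N/mm.
f_max = √(f_v² + f_b²) = √(74.19² + 488.2²) = 493.8 N/mm.
r_n/Ω = (1/2.0) × 0.6 × 430 × (0.707 × 14) = 1277 N/mm → adequate.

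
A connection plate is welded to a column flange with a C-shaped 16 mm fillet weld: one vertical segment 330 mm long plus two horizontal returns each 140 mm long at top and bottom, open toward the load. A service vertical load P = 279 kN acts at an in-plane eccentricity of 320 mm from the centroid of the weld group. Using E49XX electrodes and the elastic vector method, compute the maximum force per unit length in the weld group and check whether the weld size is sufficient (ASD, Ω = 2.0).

E49XX → F_EXX = 490 MPa.
Total weld length L_w = 610 mm. Treat welds as unit-width lines.
Centroid: x̄ = 2×140×70 / 610 = 32.13 mm from the vertical weld.
Polar moment about centroid: J = I_x + I_y = [330³/12 + 2×140×165²] + [330×32.13² + 2(140³/12 + 140×37.87²)] = 11820000 mm³.
Direct shear f_v = P/L_w = 279×10³ / 610 = 457.4 N/mm (vertical).
Torsion M = P·e = 279×10³ × 320 = 89280000 N·mm.
Critical point at (x, y) = (107.9, 165) from centroid. f_tx = M·y/J = 1247 N/mm; f_ty = M·x/J = 815 N/mm.
Resultant f_max = √[f_tx² + (f_v + f_ty)²] = √[1247² + (457.4 + 815)²] = 1781 N/mm.
Capacity per unit length: r_n/Ω = (1/2.0) × 0.6 × 490 × (0.707 × 16) = 1663 N/mm.
1781 > 1663 → NOT adequate.

f_max ≈ 1780 N/mm; NOT adequate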